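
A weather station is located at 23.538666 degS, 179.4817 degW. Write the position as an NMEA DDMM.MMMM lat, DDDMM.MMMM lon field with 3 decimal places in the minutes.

φ: minutes = (23.538666 − 23) × 60 = 32.31996
λ: 179° + 0.481700 × 60 = 179° 28.90200′

2332.320,S / 17928.902,W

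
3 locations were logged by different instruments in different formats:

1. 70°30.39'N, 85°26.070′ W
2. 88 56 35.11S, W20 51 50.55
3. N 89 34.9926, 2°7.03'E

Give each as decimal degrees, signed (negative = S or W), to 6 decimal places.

1. 70.506500, -85.434500
2. -88.943086, -20.864042
3. 89.583210, 2.117167

Point 1:
  Latitude: 70 + 30.39/60 = 70.5065000
  N → positive
  λ: 26.07′ = 0.434500°; total 85.4345000
  W ⇒ negate
Point 2:
  Latitude: 88 + 56/60 + 35.11/3600 = 88.9430861
  hemisphere S, so the sign is −
  Lon: 20 + 51/60 + 50.55/3600 = 20.8640417
  W → negative
Point 3:
  Lat: 34.9926′ = 0.583210°; total 89.5832100
  N → positive
  λ: 2 + 7.03/60 = 2.1171667
  E → positive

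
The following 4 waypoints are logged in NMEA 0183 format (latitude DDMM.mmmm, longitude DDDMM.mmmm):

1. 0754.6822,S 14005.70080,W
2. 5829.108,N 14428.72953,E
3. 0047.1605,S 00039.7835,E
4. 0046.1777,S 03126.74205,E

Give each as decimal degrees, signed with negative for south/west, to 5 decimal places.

1. -7.91137, -140.09501
2. 58.48513, 144.47883
3. -0.78601, 0.66306
4. -0.76963, 31.44570

Point 1:
  φ: split at 2 digits → 07° and 54.6822′; 7 + 54.6822/60 = 7.911370
  S → negative
  λ: split at 3 digits → 140° and 5.7008′; 140 + 5.7008/60 = 140.095013
  W ⇒ negate
Point 2:
  Lat: split at 2 digits → 58° and 29.108′; 58 + 29.108/60 = 58.485133
  N ⇒ keep positive
  Longitude: split at 3 digits → 144° and 28.72953′; 144 + 28.72953/60 = 144.478826
  E → positive
Point 3:
  Latitude: degrees = first 2 digits = 0, minutes = 47.1605; 0 + 47.1605/60 = 0.786008
  hemisphere S, so the sign is −
  Lon: split at 3 digits → 000° and 39.7835′; 0 + 39.7835/60 = 0.663058
  E ⇒ keep positive
Point 4:
  Lat: degrees = first 2 digits = 0, minutes = 46.1777; 0 + 46.1777/60 = 0.769628
  S ⇒ negate
  Longitude: degrees = first 3 digits = 31, minutes = 26.74205; 31 + 26.74205/60 = 31.445701
  E ⇒ keep positive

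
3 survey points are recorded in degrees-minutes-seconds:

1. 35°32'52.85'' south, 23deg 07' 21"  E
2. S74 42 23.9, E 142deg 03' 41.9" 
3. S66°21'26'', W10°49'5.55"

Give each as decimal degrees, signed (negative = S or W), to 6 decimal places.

Point 1:
  φ: 35 + 32/60 + 52.85/3600 = 35.5480139
  hemisphere S, so the sign is −
  Longitude: 23° + 7/60 + 21/3600 = 23 + 0.116667 + 0.005833 = 23.1225000
  E ⇒ keep positive
Point 2:
  Lat: 74 + 42/60 + 23.9/3600 = 74.7066389
  S → negative
  Lon: 142 + 3/60 + 41.9/3600 = 142.0616389
  E ⇒ keep positive
Point 3:
  Latitude: 66 + 21/60 + 26/3600 = 66.3572222
  hemisphere S, so the sign is −
  Lon: 10 + 49/60 + 5.55/3600 = 10.8182083
  hemisphere W, so the sign is −

1. -35.548014, 23.122500
2. -74.706639, 142.061639
3. -66.357222, -10.818208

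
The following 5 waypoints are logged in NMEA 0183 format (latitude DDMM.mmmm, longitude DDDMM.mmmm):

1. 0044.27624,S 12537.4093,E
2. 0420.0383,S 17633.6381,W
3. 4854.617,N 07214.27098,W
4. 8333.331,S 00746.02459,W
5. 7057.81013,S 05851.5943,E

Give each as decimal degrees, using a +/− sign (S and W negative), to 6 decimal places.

1. -0.737937, 125.623488
2. -4.333972, -176.560635
3. 48.910283, -72.237850
4. -83.555517, -7.767077
5. -70.963502, 58.859905

Point 1:
  Lat: split at 2 digits → 00° and 44.27624′; 0 + 44.27624/60 = 0.7379373
  S → negative
  Lon: split at 3 digits → 125° and 37.4093′; 125 + 37.4093/60 = 125.6234883
  E ⇒ keep positive
Point 2:
  φ: split at 2 digits → 04° and 20.0383′; 4 + 20.0383/60 = 4.3339717
  hemisphere S, so the sign is −
  Lon: split at 3 digits → 176° and 33.6381′; 176 + 33.6381/60 = 176.5606350
  W ⇒ negate
Point 3:
  φ: degrees = first 2 digits = 48, minutes = 54.617; 48 + 54.617/60 = 48.9102833
  N ⇒ keep positive
  Lon: degrees = first 3 digits = 72, minutes = 14.27098; 72 + 14.27098/60 = 72.2378497
  W ⇒ negate
Point 4:
  Lat: degrees = first 2 digits = 83, minutes = 33.331; 83 + 33.331/60 = 83.5555167
  S ⇒ negate
  Longitude: degrees = first 3 digits = 7, minutes = 46.02459; 7 + 46.02459/60 = 7.7670765
  W ⇒ negate
Point 5:
  φ: degrees = first 2 digits = 70, minutes = 57.81013; 70 + 57.81013/60 = 70.9635022
  S ⇒ negate
  Lon: split at 3 digits → 058° and 51.5943′; 58 + 51.5943/60 = 58.8599050
  E → positive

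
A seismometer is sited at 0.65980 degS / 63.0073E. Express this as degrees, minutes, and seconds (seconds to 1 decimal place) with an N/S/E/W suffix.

0°39′35.3″ S, 63°00′26.3″ E

Latitude: whole degrees 0; 39.58800′ → 39′ and 35.280″
Lon: 0.007300° → 0.43800′; 0.43800 × 60 = 26.280″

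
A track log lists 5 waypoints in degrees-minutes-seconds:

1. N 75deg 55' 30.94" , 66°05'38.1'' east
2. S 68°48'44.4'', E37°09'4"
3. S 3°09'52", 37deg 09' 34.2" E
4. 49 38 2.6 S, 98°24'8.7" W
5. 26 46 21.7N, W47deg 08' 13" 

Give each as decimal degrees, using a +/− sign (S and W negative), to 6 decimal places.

1. 75.925261, 66.093917
2. -68.812333, 37.151111
3. -3.164444, 37.159500
4. -49.634056, -98.402417
5. 26.772694, -47.136944

Point 1:
  φ: 75° + 55/60 + 30.94/3600 = 75 + 0.916667 + 0.008594 = 75.9252611
  N ⇒ keep positive
  Lon: 5′ + 38.1″ = 5.63500′; 66 + 5.63500/60 = 66.0939167
  E → positive
Point 2:
  φ: 68 + 48/60 + 44.4/3600 = 68.8123333
  hemisphere S, so the sign is −
  Longitude: 9′ + 4″ = 9.06667′; 37 + 9.06667/60 = 37.1511111
  E ⇒ keep positive
Point 3:
  φ: 9′ + 52″ = 9.86667′; 3 + 9.86667/60 = 3.1644444
  hemisphere S, so the sign is −
  Lon: 37° + 9/60 + 34.2/3600 = 37 + 0.150000 + 0.009500 = 37.1595000
  E ⇒ keep positive
Point 4:
  Latitude: 49° + 38/60 + 2.6/3600 = 49 + 0.633333 + 0.000722 = 49.6340556
  S → negative
  λ: 24′ + 8.7″ = 24.14500′; 98 + 24.14500/60 = 98.4024167
  W → negative
Point 5:
  Latitude: 26 + 46/60 + 21.7/3600 = 26.7726944
  N → positive
  λ: 47° + 8/60 + 13/3600 = 47 + 0.133333 + 0.003611 = 47.1369444
  W ⇒ negate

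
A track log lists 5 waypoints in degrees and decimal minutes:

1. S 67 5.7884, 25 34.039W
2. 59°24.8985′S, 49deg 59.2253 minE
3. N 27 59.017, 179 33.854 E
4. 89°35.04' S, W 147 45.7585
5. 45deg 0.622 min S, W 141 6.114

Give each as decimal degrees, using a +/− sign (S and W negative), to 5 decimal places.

Point 1:
  Lat: 5.7884′ = 0.096473°; total 67.096473
  hemisphere S, so the sign is −
  Lon: 25 + 34.039/60 = 25.567317
  hemisphere W, so the sign is −
Point 2:
  Lat: 59 + 24.8985/60 = 59.414975
  S ⇒ negate
  Longitude: 59.2253′ = 0.987088°; total 49.987088
  E ⇒ keep positive
Point 3:
  φ: 59.017′ = 0.983617°; total 27.983617
  N → positive
  Longitude: 33.854′ = 0.564233°; total 179.564233
  E → positive
Point 4:
  Latitude: 35.04′ = 0.584000°; total 89.584000
  hemisphere S, so the sign is −
  λ: 45.7585′ = 0.762642°; total 147.762642
  hemisphere W, so the sign is −
Point 5:
  φ: 0.622′ = 0.010367°; total 45.010367
  hemisphere S, so the sign is −
  Longitude: 141 + 6.114/60 = 141.101900
  W ⇒ negate

1. -67.09647, -25.56732
2. -59.41498, 49.98709
3. 27.98362, 179.56423
4. -89.58400, -147.76264
5. -45.01037, -141.10190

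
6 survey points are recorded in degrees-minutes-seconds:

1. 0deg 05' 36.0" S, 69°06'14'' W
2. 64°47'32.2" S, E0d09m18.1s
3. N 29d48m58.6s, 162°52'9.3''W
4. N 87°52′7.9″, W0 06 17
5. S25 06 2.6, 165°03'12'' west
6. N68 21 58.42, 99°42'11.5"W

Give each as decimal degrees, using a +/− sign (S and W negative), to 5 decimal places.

Point 1:
  φ: 0 + 5/60 + 36/3600 = 0.093333
  S → negative
  Lon: 6′ + 14″ = 6.23333′; 69 + 6.23333/60 = 69.103889
  W ⇒ negate
Point 2:
  φ: 64 + 47/60 + 32.2/3600 = 64.792278
  S → negative
  Lon: 0° + 9/60 + 18.1/3600 = 0 + 0.150000 + 0.005028 = 0.155028
  E ⇒ keep positive
Point 3:
  Latitude: 48′ + 58.6″ = 48.97667′; 29 + 48.97667/60 = 29.816278
  N ⇒ keep positive
  Longitude: 162° + 52/60 + 9.3/3600 = 162 + 0.866667 + 0.002583 = 162.869250
  W ⇒ negate
Point 4:
  φ: 87° + 52/60 + 7.9/3600 = 87 + 0.866667 + 0.002194 = 87.868861
  N ⇒ keep positive
  Longitude: 0 + 6/60 + 17/3600 = 0.104722
  W ⇒ negate
Point 5:
  Latitude: 6′ + 2.6″ = 6.04333′; 25 + 6.04333/60 = 25.100722
  S ⇒ negate
  λ: 165 + 3/60 + 12/3600 = 165.053333
  W ⇒ negate
Point 6:
  φ: 21′ + 58.42″ = 21.97367′; 68 + 21.97367/60 = 68.366228
  N → positive
  λ: 42′ + 11.5″ = 42.19167′; 99 + 42.19167/60 = 99.703194
  W ⇒ negate

1. -0.09333, -69.10389
2. -64.79228, 0.15503
3. 29.81628, -162.86925
4. 87.86886, -0.10472
5. -25.10072, -165.05333
6. 68.36623, -99.70319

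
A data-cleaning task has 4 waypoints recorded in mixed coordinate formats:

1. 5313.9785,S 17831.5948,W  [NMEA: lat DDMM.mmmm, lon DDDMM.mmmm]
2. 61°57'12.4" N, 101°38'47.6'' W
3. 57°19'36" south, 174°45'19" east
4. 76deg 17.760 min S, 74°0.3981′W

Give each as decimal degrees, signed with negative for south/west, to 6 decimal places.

1. -53.232975, -178.526580
2. 61.953444, -101.646556
3. -57.326667, 174.755278
4. -76.296000, -74.006635

Point 1:
  φ: degrees = first 2 digits = 53, minutes = 13.9785; 53 + 13.9785/60 = 53.2329750
  S ⇒ negate
  Longitude: split at 3 digits → 178° and 31.5948′; 178 + 31.5948/60 = 178.5265800
  W ⇒ negate
Point 2:
  φ: 61 + 57/60 + 12.4/3600 = 61.9534444
  N → positive
  Longitude: 38′ + 47.6″ = 38.79333′; 101 + 38.79333/60 = 101.6465556
  W ⇒ negate
Point 3:
  φ: 19′ + 36″ = 19.60000′; 57 + 19.60000/60 = 57.3266667
  hemisphere S, so the sign is −
  Lon: 45′ + 19″ = 45.31667′; 174 + 45.31667/60 = 174.7552778
  E → positive
Point 4:
  φ: 76 + 17.76/60 = 76.2960000
  S → negative
  Lon: 0.3981′ = 0.006635°; total 74.0066350
  W → negative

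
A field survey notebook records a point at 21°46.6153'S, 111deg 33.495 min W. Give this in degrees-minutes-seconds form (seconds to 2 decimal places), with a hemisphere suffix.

Lat: fractional minutes 0.61530 × 60 = 36.9180″
λ: 33.49500′ → 33′ and 0.49500 × 60 = 29.7000″

21°46′36.92″ S, 111°33′29.70″ W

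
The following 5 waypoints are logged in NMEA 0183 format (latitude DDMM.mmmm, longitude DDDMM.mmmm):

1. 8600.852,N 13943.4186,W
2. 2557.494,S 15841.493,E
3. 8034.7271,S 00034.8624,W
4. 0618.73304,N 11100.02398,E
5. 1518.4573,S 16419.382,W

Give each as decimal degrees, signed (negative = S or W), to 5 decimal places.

Point 1:
  Latitude: degrees = first 2 digits = 86, minutes = 0.852; 86 + 0.852/60 = 86.014200
  N ⇒ keep positive
  λ: split at 3 digits → 139° and 43.4186′; 139 + 43.4186/60 = 139.723643
  W → negative
Point 2:
  Latitude: split at 2 digits → 25° and 57.494′; 25 + 57.494/60 = 25.958233
  hemisphere S, so the sign is −
  Lon: degrees = first 3 digits = 158, minutes = 41.493; 158 + 41.493/60 = 158.691550
  E → positive
Point 3:
  φ: split at 2 digits → 80° and 34.7271′; 80 + 34.7271/60 = 80.578785
  S → negative
  λ: split at 3 digits → 000° and 34.8624′; 0 + 34.8624/60 = 0.581040
  hemisphere W, so the sign is −
Point 4:
  φ: degrees = first 2 digits = 6, minutes = 18.73304; 6 + 18.73304/60 = 6.312217
  N ⇒ keep positive
  λ: split at 3 digits → 111° and 0.02398′; 111 + 0.02398/60 = 111.000400
  E → positive
Point 5:
  φ: split at 2 digits → 15° and 18.4573′; 15 + 18.4573/60 = 15.307622
  S ⇒ negate
  Lon: degrees = first 3 digits = 164, minutes = 19.382; 164 + 19.382/60 = 164.323033
  W ⇒ negate

1. 86.01420, -139.72364
2. -25.95823, 158.69155
3. -80.57879, -0.58104
4. 6.31222, 111.00040
5. -15.30762, -164.32303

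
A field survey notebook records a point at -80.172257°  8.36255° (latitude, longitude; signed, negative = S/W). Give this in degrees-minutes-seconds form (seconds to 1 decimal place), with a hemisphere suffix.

80°10′20.1″ S, 8°21′45.2″ E

Latitude is negative → S; |value| = 80.172257
Lat: 0.172257° → 10.33542′; 0.33542 × 60 = 20.125″
Longitude: 0.362550 × 60 = 21.75300′ → 21′, remainder × 60 = 45.180″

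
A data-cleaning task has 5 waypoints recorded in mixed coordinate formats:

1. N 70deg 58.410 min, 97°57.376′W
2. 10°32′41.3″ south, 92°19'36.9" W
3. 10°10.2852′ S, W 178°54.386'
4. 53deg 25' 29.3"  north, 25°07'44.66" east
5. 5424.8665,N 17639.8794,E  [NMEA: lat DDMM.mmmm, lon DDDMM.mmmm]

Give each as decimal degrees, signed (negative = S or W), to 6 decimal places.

1. 70.973500, -97.956267
2. -10.544806, -92.326917
3. -10.171420, -178.906433
4. 53.424806, 25.129072
5. 54.414442, 176.664657

Point 1:
  Lat: 58.41′ = 0.973500°; total 70.9735000
  N ⇒ keep positive
  λ: 97 + 57.376/60 = 97.9562667
  W → negative
Point 2:
  φ: 10° + 32/60 + 41.3/3600 = 10 + 0.533333 + 0.011472 = 10.5448056
  S → negative
  Longitude: 19′ + 36.9″ = 19.61500′; 92 + 19.61500/60 = 92.3269167
  W ⇒ negate
Point 3:
  φ: 10 + 10.2852/60 = 10.1714200
  S → negative
  Lon: 54.386′ = 0.906433°; total 178.9064333
  W ⇒ negate
Point 4:
  Latitude: 53 + 25/60 + 29.3/3600 = 53.4248056
  N ⇒ keep positive
  λ: 25° + 7/60 + 44.66/3600 = 25 + 0.116667 + 0.012406 = 25.1290722
  E → positive
Point 5:
  φ: degrees = first 2 digits = 54, minutes = 24.8665; 54 + 24.8665/60 = 54.4144417
  N ⇒ keep positive
  Longitude: degrees = first 3 digits = 176, minutes = 39.8794; 176 + 39.8794/60 = 176.6646567
  E ⇒ keep positive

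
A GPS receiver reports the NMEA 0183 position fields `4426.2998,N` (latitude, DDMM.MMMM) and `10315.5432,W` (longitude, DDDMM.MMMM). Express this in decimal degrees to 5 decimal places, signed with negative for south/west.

44.43833, -103.25905

Lat: degrees = first 2 digits = 44, minutes = 26.2998; 44 + 26.2998/60 = 44.438330
N ⇒ keep positive
Longitude: degrees = first 3 digits = 103, minutes = 15.5432; 103 + 15.5432/60 = 103.259053
W → negative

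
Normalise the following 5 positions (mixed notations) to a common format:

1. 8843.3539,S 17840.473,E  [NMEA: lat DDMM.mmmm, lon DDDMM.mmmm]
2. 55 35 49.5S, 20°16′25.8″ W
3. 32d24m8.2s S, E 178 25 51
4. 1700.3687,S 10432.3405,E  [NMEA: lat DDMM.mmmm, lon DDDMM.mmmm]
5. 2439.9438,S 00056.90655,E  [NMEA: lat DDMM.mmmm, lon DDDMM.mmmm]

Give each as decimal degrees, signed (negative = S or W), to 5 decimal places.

1. -88.72257, 178.67455
2. -55.59708, -20.27383
3. -32.40228, 178.43083
4. -17.00615, 104.53901
5. -24.66573, 0.94844

Point 1:
  Latitude: degrees = first 2 digits = 88, minutes = 43.3539; 88 + 43.3539/60 = 88.722565
  hemisphere S, so the sign is −
  Longitude: split at 3 digits → 178° and 40.473′; 178 + 40.473/60 = 178.674550
  E ⇒ keep positive
Point 2:
  Latitude: 55° + 35/60 + 49.5/3600 = 55 + 0.583333 + 0.013750 = 55.597083
  hemisphere S, so the sign is −
  Lon: 16′ + 25.8″ = 16.43000′; 20 + 16.43000/60 = 20.273833
  W → negative
Point 3:
  Lat: 32 + 24/60 + 8.2/3600 = 32.402278
  S ⇒ negate
  λ: 178° + 25/60 + 51/3600 = 178 + 0.416667 + 0.014167 = 178.430833
  E → positive
Point 4:
  φ: split at 2 digits → 17° and 0.3687′; 17 + 0.3687/60 = 17.006145
  S ⇒ negate
  Longitude: degrees = first 3 digits = 104, minutes = 32.3405; 104 + 32.3405/60 = 104.539008
  E ⇒ keep positive
Point 5:
  Latitude: degrees = first 2 digits = 24, minutes = 39.9438; 24 + 39.9438/60 = 24.665730
  hemisphere S, so the sign is −
  λ: split at 3 digits → 000° and 56.90655′; 0 + 56.90655/60 = 0.948443
  E ⇒ keep positive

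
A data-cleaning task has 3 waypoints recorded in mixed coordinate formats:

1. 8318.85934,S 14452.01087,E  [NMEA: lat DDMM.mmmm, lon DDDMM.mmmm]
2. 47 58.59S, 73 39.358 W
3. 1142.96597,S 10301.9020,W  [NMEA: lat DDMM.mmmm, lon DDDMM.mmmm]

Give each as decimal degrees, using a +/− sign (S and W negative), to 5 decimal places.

1. -83.31432, 144.86685
2. -47.97650, -73.65597
3. -11.71610, -103.03170

Point 1:
  Latitude: degrees = first 2 digits = 83, minutes = 18.85934; 83 + 18.85934/60 = 83.314322
  S ⇒ negate
  Lon: split at 3 digits → 144° and 52.01087′; 144 + 52.01087/60 = 144.866848
  E ⇒ keep positive
Point 2:
  Latitude: 47 + 58.59/60 = 47.976500
  S ⇒ negate
  λ: 73 + 39.358/60 = 73.655967
  W → negative
Point 3:
  Lat: degrees = first 2 digits = 11, minutes = 42.96597; 11 + 42.96597/60 = 11.716100
  hemisphere S, so the sign is −
  λ: split at 3 digits → 103° and 1.902′; 103 + 1.902/60 = 103.031700
  hemisphere W, so the sign is −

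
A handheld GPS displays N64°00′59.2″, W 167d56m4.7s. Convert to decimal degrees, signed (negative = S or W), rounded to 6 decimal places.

64.016444, -167.934639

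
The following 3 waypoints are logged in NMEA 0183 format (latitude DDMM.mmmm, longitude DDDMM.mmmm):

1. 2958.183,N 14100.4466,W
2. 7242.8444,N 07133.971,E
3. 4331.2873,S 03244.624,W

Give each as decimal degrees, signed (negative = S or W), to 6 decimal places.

Point 1:
  φ: split at 2 digits → 29° and 58.183′; 29 + 58.183/60 = 29.9697167
  N ⇒ keep positive
  Longitude: degrees = first 3 digits = 141, minutes = 0.4466; 141 + 0.4466/60 = 141.0074433
  W ⇒ negate
Point 2:
  φ: degrees = first 2 digits = 72, minutes = 42.8444; 72 + 42.8444/60 = 72.7140733
  N → positive
  Lon: degrees = first 3 digits = 71, minutes = 33.971; 71 + 33.971/60 = 71.5661833
  E → positive
Point 3:
  Latitude: split at 2 digits → 43° and 31.2873′; 43 + 31.2873/60 = 43.5214550
  hemisphere S, so the sign is −
  Longitude: degrees = first 3 digits = 32, minutes = 44.624; 32 + 44.624/60 = 32.7437333
  W → negative

1. 29.969717, -141.007443
2. 72.714073, 71.566183
3. -43.521455, -32.743733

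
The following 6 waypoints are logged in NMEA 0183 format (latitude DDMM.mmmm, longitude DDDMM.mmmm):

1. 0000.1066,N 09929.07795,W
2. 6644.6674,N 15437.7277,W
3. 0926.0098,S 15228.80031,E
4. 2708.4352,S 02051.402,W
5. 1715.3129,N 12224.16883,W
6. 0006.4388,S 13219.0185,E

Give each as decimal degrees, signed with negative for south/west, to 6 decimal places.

1. 0.001777, -99.484633
2. 66.744457, -154.628795
3. -9.433497, 152.480005
4. -27.140587, -20.856700
5. 17.255215, -122.402814
6. -0.107313, 132.316975

Point 1:
  Latitude: degrees = first 2 digits = 0, minutes = 0.1066; 0 + 0.1066/60 = 0.0017767
  N ⇒ keep positive
  λ: degrees = first 3 digits = 99, minutes = 29.07795; 99 + 29.07795/60 = 99.4846325
  hemisphere W, so the sign is −
Point 2:
  Latitude: split at 2 digits → 66° and 44.6674′; 66 + 44.6674/60 = 66.7444567
  N ⇒ keep positive
  Lon: split at 3 digits → 154° and 37.7277′; 154 + 37.7277/60 = 154.6287950
  W → negative
Point 3:
  Lat: degrees = first 2 digits = 9, minutes = 26.0098; 9 + 26.0098/60 = 9.4334967
  S → negative
  λ: split at 3 digits → 152° and 28.80031′; 152 + 28.80031/60 = 152.4800052
  E → positive
Point 4:
  Latitude: split at 2 digits → 27° and 8.4352′; 27 + 8.4352/60 = 27.1405867
  S → negative
  λ: split at 3 digits → 020° and 51.402′; 20 + 51.402/60 = 20.8567000
  hemisphere W, so the sign is −
Point 5:
  Lat: split at 2 digits → 17° and 15.3129′; 17 + 15.3129/60 = 17.2552150
  N ⇒ keep positive
  Longitude: split at 3 digits → 122° and 24.16883′; 122 + 24.16883/60 = 122.4028138
  W ⇒ negate
Point 6:
  Lat: degrees = first 2 digits = 0, minutes = 6.4388; 0 + 6.4388/60 = 0.1073133
  S → negative
  Longitude: degrees = first 3 digits = 132, minutes = 19.0185; 132 + 19.0185/60 = 132.3169750
  E ⇒ keep positive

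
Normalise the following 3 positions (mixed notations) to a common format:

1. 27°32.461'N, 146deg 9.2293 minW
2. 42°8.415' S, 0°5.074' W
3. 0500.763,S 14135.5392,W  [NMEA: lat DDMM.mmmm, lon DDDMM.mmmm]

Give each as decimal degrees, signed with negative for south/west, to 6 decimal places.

1. 27.541017, -146.153822
2. -42.140250, -0.084567
3. -5.012717, -141.592320

Point 1:
  φ: 27 + 32.461/60 = 27.5410167
  N ⇒ keep positive
  λ: 146 + 9.2293/60 = 146.1538217
  hemisphere W, so the sign is −
Point 2:
  Latitude: 8.415′ = 0.140250°; total 42.1402500
  hemisphere S, so the sign is −
  λ: 0 + 5.074/60 = 0.0845667
  hemisphere W, so the sign is −
Point 3:
  φ: split at 2 digits → 05° and 0.763′; 5 + 0.763/60 = 5.0127167
  hemisphere S, so the sign is −
  Longitude: split at 3 digits → 141° and 35.5392′; 141 + 35.5392/60 = 141.5923200
  W → negative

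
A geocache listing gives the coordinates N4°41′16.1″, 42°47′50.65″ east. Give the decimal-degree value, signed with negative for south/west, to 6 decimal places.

4.687806, 42.797403

φ: 41′ + 16.1″ = 41.26833′; 4 + 41.26833/60 = 4.6878056
N → positive
λ: 42° + 47/60 + 50.65/3600 = 42 + 0.783333 + 0.014069 = 42.7974028
E → positive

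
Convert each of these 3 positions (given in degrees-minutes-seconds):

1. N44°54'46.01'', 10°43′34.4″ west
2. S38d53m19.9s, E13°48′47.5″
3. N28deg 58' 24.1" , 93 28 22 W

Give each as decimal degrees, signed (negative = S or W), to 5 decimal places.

1. 44.91278, -10.72622
2. -38.88886, 13.81319
3. 28.97336, -93.47278

Point 1:
  Latitude: 44 + 54/60 + 46.01/3600 = 44.912781
  N → positive
  Longitude: 10° + 43/60 + 34.4/3600 = 10 + 0.716667 + 0.009556 = 10.726222
  W ⇒ negate
Point 2:
  Lat: 38° + 53/60 + 19.9/3600 = 38 + 0.883333 + 0.005528 = 38.888861
  S → negative
  Lon: 13 + 48/60 + 47.5/3600 = 13.813194
  E → positive
Point 3:
  Latitude: 58′ + 24.1″ = 58.40167′; 28 + 58.40167/60 = 28.973361
  N ⇒ keep positive
  λ: 93 + 28/60 + 22/3600 = 93.472778
  hemisphere W, so the sign is −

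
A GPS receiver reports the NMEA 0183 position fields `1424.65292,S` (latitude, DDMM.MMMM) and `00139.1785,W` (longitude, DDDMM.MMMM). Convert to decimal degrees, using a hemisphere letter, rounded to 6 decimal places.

Lat: split at 2 digits → 14° and 24.65292′; 14 + 24.65292/60 = 14.4108820
Longitude: degrees = first 3 digits = 1, minutes = 39.1785; 1 + 39.1785/60 = 1.6529750

14.410882° S, 1.652975° W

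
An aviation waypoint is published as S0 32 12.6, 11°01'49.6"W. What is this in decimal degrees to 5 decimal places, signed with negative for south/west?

φ: 0° + 32/60 + 12.6/3600 = 0 + 0.533333 + 0.003500 = 0.536833
hemisphere S, so the sign is −
Lon: 11° + 1/60 + 49.6/3600 = 11 + 0.016667 + 0.013778 = 11.030444
W → negative

-0.53683, -11.03044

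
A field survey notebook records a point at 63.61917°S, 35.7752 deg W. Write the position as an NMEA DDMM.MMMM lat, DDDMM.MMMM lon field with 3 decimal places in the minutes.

Latitude: 63° + 0.619170 × 60 = 63° 37.15020′
Longitude: 35° + 0.775200 × 60 = 35° 46.51200′

6337.150,S / 03546.512,W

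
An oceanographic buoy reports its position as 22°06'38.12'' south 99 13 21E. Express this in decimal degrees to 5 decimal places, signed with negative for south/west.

-22.11059, 99.22250

Latitude: 6′ + 38.12″ = 6.63533′; 22 + 6.63533/60 = 22.110589
S → negative
λ: 99° + 13/60 + 21/3600 = 99 + 0.216667 + 0.005833 = 99.222500
E → positive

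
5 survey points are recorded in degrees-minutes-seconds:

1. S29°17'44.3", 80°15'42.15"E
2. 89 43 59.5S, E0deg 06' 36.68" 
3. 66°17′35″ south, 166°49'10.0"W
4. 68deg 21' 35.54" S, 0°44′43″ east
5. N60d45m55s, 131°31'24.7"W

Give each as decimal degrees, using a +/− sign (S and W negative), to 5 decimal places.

Point 1:
  Latitude: 17′ + 44.3″ = 17.73833′; 29 + 17.73833/60 = 29.295639
  hemisphere S, so the sign is −
  Lon: 80 + 15/60 + 42.15/3600 = 80.261708
  E → positive
Point 2:
  Lat: 89 + 43/60 + 59.5/3600 = 89.733194
  hemisphere S, so the sign is −
  Lon: 0 + 6/60 + 36.68/3600 = 0.110189
  E → positive
Point 3:
  Latitude: 66° + 17/60 + 35/3600 = 66 + 0.283333 + 0.009722 = 66.293056
  S ⇒ negate
  λ: 166° + 49/60 + 10/3600 = 166 + 0.816667 + 0.002778 = 166.819444
  W → negative
Point 4:
  Lat: 68 + 21/60 + 35.54/3600 = 68.359872
  S ⇒ negate
  Lon: 0° + 44/60 + 43/3600 = 0 + 0.733333 + 0.011944 = 0.745278
  E ⇒ keep positive
Point 5:
  Latitude: 60 + 45/60 + 55/3600 = 60.765278
  N → positive
  λ: 131 + 31/60 + 24.7/3600 = 131.523528
  hemisphere W, so the sign is −

1. -29.29564, 80.26171
2. -89.73319, 0.11019
3. -66.29306, -166.81944
4. -68.35987, 0.74528
5. 60.76528, -131.52353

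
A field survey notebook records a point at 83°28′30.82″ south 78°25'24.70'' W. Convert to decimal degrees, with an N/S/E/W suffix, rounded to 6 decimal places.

φ: 83 + 28/60 + 30.82/3600 = 83.4752278
λ: 78 + 25/60 + 24.7/3600 = 78.4235278

83.475228° S, 78.423528° W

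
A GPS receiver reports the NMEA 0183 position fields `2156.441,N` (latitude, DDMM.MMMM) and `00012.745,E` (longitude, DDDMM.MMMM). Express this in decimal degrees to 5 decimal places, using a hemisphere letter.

21.94068° N, 0.21242° E

φ: degrees = first 2 digits = 21, minutes = 56.441; 21 + 56.441/60 = 21.940683
Longitude: split at 3 digits → 000° and 12.745′; 0 + 12.745/60 = 0.212417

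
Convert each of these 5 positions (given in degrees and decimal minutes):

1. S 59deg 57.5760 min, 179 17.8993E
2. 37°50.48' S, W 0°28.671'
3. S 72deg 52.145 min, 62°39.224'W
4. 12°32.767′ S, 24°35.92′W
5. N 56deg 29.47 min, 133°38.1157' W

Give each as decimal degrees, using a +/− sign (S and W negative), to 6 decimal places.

1. -59.959600, 179.298322
2. -37.841333, -0.477850
3. -72.869083, -62.653733
4. -12.546117, -24.598667
5. 56.491167, -133.635262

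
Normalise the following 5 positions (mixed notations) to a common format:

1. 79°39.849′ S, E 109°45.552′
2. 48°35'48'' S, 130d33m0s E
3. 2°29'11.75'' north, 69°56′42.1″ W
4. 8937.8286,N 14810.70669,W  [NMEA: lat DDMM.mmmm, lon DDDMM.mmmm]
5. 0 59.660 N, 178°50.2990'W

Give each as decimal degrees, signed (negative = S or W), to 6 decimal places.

Point 1:
  Latitude: 39.849′ = 0.664150°; total 79.6641500
  hemisphere S, so the sign is −
  Lon: 45.552′ = 0.759200°; total 109.7592000
  E → positive
Point 2:
  Latitude: 48° + 35/60 + 48/3600 = 48 + 0.583333 + 0.013333 = 48.5966667
  S ⇒ negate
  λ: 33′ + 0″ = 33.00000′; 130 + 33.00000/60 = 130.5500000
  E ⇒ keep positive
Point 3:
  φ: 29′ + 11.75″ = 29.19583′; 2 + 29.19583/60 = 2.4865972
  N ⇒ keep positive
  λ: 56′ + 42.1″ = 56.70167′; 69 + 56.70167/60 = 69.9450278
  W → negative
Point 4:
  Latitude: degrees = first 2 digits = 89, minutes = 37.8286; 89 + 37.8286/60 = 89.6304767
  N → positive
  Lon: degrees = first 3 digits = 148, minutes = 10.70669; 148 + 10.70669/60 = 148.1784448
  hemisphere W, so the sign is −
Point 5:
  Latitude: 59.66′ = 0.994333°; total 0.9943333
  N ⇒ keep positive
  Longitude: 178 + 50.299/60 = 178.8383167
  W ⇒ negate

1. -79.664150, 109.759200
2. -48.596667, 130.550000
3. 2.486597, -69.945028
4. 89.630477, -148.178445
5. 0.994333, -178.838317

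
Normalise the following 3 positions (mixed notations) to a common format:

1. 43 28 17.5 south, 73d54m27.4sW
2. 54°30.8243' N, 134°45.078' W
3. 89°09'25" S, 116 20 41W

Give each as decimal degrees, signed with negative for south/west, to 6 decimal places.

Point 1:
  Latitude: 43° + 28/60 + 17.5/3600 = 43 + 0.466667 + 0.004861 = 43.4715278
  hemisphere S, so the sign is −
  Longitude: 54′ + 27.4″ = 54.45667′; 73 + 54.45667/60 = 73.9076111
  hemisphere W, so the sign is −
Point 2:
  φ: 54 + 30.8243/60 = 54.5137383
  N ⇒ keep positive
  Lon: 45.078′ = 0.751300°; total 134.7513000
  W → negative
Point 3:
  Latitude: 9′ + 25″ = 9.41667′; 89 + 9.41667/60 = 89.1569444
  S → negative
  λ: 116 + 20/60 + 41/3600 = 116.3447222
  hemisphere W, so the sign is −

1. -43.471528, -73.907611
2. 54.513738, -134.751300
3. -89.156944, -116.344722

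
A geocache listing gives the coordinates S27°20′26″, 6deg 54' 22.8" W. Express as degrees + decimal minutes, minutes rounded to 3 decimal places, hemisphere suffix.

27° 20.433′ S, 6° 54.380′ W

Latitude: seconds/60 = 0.43333; minutes = 20 + 0.43333 = 20.43333
Lon: seconds/60 = 0.38000; minutes = 54 + 0.38000 = 54.38000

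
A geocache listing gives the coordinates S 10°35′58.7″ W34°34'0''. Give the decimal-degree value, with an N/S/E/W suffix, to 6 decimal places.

10.599639° S, 34.566667° W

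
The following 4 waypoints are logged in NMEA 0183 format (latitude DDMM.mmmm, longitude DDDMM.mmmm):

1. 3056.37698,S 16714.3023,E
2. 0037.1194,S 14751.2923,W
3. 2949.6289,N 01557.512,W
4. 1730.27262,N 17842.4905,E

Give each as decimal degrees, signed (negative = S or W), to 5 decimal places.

Point 1:
  Latitude: degrees = first 2 digits = 30, minutes = 56.37698; 30 + 56.37698/60 = 30.939616
  S → negative
  Lon: split at 3 digits → 167° and 14.3023′; 167 + 14.3023/60 = 167.238372
  E ⇒ keep positive
Point 2:
  Lat: split at 2 digits → 00° and 37.1194′; 0 + 37.1194/60 = 0.618657
  S ⇒ negate
  Lon: split at 3 digits → 147° and 51.2923′; 147 + 51.2923/60 = 147.854872
  hemisphere W, so the sign is −
Point 3:
  φ: degrees = first 2 digits = 29, minutes = 49.6289; 29 + 49.6289/60 = 29.827148
  N ⇒ keep positive
  Lon: degrees = first 3 digits = 15, minutes = 57.512; 15 + 57.512/60 = 15.958533
  W → negative
Point 4:
  Latitude: degrees = first 2 digits = 17, minutes = 30.27262; 17 + 30.27262/60 = 17.504544
  N ⇒ keep positive
  Lon: degrees = first 3 digits = 178, minutes = 42.4905; 178 + 42.4905/60 = 178.708175
  E ⇒ keep positive

1. -30.93962, 167.23837
2. -0.61866, -147.85487
3. 29.82715, -15.95853
4. 17.50454, 178.70818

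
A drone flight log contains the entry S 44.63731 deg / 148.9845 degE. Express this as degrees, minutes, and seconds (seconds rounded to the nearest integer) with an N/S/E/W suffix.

Latitude: 0.637310 × 60 = 38.23860′ → 38′, remainder × 60 = 14.32″
λ: whole degrees 148; 59.07000′ → 59′ and 4.20″

44°38′14″ S, 148°59′4″ E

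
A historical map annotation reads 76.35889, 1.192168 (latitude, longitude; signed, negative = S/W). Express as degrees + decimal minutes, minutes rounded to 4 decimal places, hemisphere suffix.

76° 21.5334′ N, 1° 11.5301′ E

Latitude: minutes = (76.358890 − 76) × 60 = 21.533400
Longitude: minutes = (1.192168 − 1) × 60 = 11.530080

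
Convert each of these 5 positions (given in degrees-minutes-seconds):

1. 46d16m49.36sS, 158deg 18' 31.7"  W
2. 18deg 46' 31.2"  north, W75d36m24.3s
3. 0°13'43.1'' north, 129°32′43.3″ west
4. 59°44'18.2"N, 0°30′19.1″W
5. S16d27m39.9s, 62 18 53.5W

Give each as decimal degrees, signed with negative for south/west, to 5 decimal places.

1. -46.28038, -158.30881
2. 18.77533, -75.60675
3. 0.22864, -129.54536
4. 59.73839, -0.50531
5. -16.46108, -62.31486

Point 1:
  Lat: 46° + 16/60 + 49.36/3600 = 46 + 0.266667 + 0.013711 = 46.280378
  S ⇒ negate
  Longitude: 158 + 18/60 + 31.7/3600 = 158.308806
  W → negative
Point 2:
  φ: 18° + 46/60 + 31.2/3600 = 18 + 0.766667 + 0.008667 = 18.775333
  N → positive
  λ: 75° + 36/60 + 24.3/3600 = 75 + 0.600000 + 0.006750 = 75.606750
  hemisphere W, so the sign is −
Point 3:
  Latitude: 13′ + 43.1″ = 13.71833′; 0 + 13.71833/60 = 0.228639
  N ⇒ keep positive
  Longitude: 32′ + 43.3″ = 32.72167′; 129 + 32.72167/60 = 129.545361
  hemisphere W, so the sign is −
Point 4:
  Latitude: 44′ + 18.2″ = 44.30333′; 59 + 44.30333/60 = 59.738389
  N ⇒ keep positive
  Longitude: 0° + 30/60 + 19.1/3600 = 0 + 0.500000 + 0.005306 = 0.505306
  hemisphere W, so the sign is −
Point 5:
  Latitude: 27′ + 39.9″ = 27.66500′; 16 + 27.66500/60 = 16.461083
  hemisphere S, so the sign is −
  λ: 62° + 18/60 + 53.5/3600 = 62 + 0.300000 + 0.014861 = 62.314861
  W ⇒ negate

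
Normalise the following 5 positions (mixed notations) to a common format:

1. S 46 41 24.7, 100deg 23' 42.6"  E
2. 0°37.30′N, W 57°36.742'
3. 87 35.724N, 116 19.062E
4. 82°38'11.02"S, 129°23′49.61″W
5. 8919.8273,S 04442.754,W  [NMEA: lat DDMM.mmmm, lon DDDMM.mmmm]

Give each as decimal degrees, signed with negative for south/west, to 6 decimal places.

1. -46.690194, 100.395167
2. 0.621667, -57.612367
3. 87.595400, 116.317700
4. -82.636394, -129.397114
5. -89.330455, -44.712567

Point 1:
  Latitude: 46° + 41/60 + 24.7/3600 = 46 + 0.683333 + 0.006861 = 46.6901944
  hemisphere S, so the sign is −
  λ: 100 + 23/60 + 42.6/3600 = 100.3951667
  E → positive
Point 2:
  Lat: 0 + 37.3/60 = 0.6216667
  N → positive
  Longitude: 57 + 36.742/60 = 57.6123667
  W ⇒ negate
Point 3:
  Lat: 87 + 35.724/60 = 87.5954000
  N → positive
  Lon: 19.062′ = 0.317700°; total 116.3177000
  E → positive
Point 4:
  Lat: 38′ + 11.02″ = 38.18367′; 82 + 38.18367/60 = 82.6363944
  S ⇒ negate
  λ: 129° + 23/60 + 49.61/3600 = 129 + 0.383333 + 0.013781 = 129.3971139
  W ⇒ negate
Point 5:
  Lat: degrees = first 2 digits = 89, minutes = 19.8273; 89 + 19.8273/60 = 89.3304550
  S ⇒ negate
  Longitude: split at 3 digits → 044° and 42.754′; 44 + 42.754/60 = 44.7125667
  W → negative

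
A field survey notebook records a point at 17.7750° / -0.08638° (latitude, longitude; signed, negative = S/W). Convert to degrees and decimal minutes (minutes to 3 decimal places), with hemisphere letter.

17° 46.500′ N, 0° 5.183′ W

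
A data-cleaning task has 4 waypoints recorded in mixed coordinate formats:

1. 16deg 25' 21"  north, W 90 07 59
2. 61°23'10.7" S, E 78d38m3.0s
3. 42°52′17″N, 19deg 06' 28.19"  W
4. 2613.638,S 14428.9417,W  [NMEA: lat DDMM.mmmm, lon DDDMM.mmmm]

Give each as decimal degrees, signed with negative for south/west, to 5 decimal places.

1. 16.42250, -90.13306
2. -61.38631, 78.63417
3. 42.87139, -19.10783
4. -26.22730, -144.48236

Point 1:
  Lat: 16° + 25/60 + 21/3600 = 16 + 0.416667 + 0.005833 = 16.422500
  N ⇒ keep positive
  λ: 7′ + 59″ = 7.98333′; 90 + 7.98333/60 = 90.133056
  W ⇒ negate
Point 2:
  Latitude: 61 + 23/60 + 10.7/3600 = 61.386306
  hemisphere S, so the sign is −
  Lon: 78 + 38/60 + 3/3600 = 78.634167
  E ⇒ keep positive
Point 3:
  φ: 42 + 52/60 + 17/3600 = 42.871389
  N → positive
  Longitude: 19 + 6/60 + 28.19/3600 = 19.107831
  W → negative
Point 4:
  φ: split at 2 digits → 26° and 13.638′; 26 + 13.638/60 = 26.227300
  S → negative
  λ: degrees = first 3 digits = 144, minutes = 28.9417; 144 + 28.9417/60 = 144.482362
  hemisphere W, so the sign is −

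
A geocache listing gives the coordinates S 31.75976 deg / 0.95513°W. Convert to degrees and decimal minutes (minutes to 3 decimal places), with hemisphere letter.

31° 45.586′ S, 0° 57.308′ W

Latitude: 31° + 0.759760 × 60 = 31° 45.58560′
λ: minutes = (0.955130 − 0) × 60 = 57.30780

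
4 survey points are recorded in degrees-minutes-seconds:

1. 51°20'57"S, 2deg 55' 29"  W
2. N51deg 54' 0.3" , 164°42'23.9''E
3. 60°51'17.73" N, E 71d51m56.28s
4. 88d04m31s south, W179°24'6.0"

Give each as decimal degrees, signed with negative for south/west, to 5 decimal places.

Point 1:
  Latitude: 51° + 20/60 + 57/3600 = 51 + 0.333333 + 0.015833 = 51.349167
  hemisphere S, so the sign is −
  λ: 2° + 55/60 + 29/3600 = 2 + 0.916667 + 0.008056 = 2.924722
  W → negative
Point 2:
  Latitude: 51° + 54/60 + 0.3/3600 = 51 + 0.900000 + 0.000083 = 51.900083
  N → positive
  Lon: 164 + 42/60 + 23.9/3600 = 164.706639
  E → positive
Point 3:
  Latitude: 60° + 51/60 + 17.73/3600 = 60 + 0.850000 + 0.004925 = 60.854925
  N ⇒ keep positive
  λ: 71 + 51/60 + 56.28/3600 = 71.865633
  E ⇒ keep positive
Point 4:
  Latitude: 88 + 4/60 + 31/3600 = 88.075278
  S → negative
  Lon: 179° + 24/60 + 6/3600 = 179 + 0.400000 + 0.001667 = 179.401667
  W → negative

1. -51.34917, -2.92472
2. 51.90008, 164.70664
3. 60.85493, 71.86563
4. -88.07528, -179.40167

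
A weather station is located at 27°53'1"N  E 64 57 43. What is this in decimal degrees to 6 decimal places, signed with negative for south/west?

27.883611, 64.961944

φ: 53′ + 1″ = 53.01667′; 27 + 53.01667/60 = 27.8836111
N ⇒ keep positive
λ: 64 + 57/60 + 43/3600 = 64.9619444
E ⇒ keep positive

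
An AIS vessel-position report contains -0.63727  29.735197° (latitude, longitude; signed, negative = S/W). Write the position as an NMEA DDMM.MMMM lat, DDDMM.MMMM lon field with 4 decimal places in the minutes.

0038.2362,S / 02944.1118,E

Latitude is negative → S; |value| = 0.637270
φ: minutes = (0.637270 − 0) × 60 = 38.236200
Longitude: fractional part 0.735197 → 44.111820 minutes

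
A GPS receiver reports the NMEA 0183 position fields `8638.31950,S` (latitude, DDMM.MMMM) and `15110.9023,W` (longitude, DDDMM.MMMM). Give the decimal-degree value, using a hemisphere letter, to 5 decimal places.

86.63866° S, 151.18171° W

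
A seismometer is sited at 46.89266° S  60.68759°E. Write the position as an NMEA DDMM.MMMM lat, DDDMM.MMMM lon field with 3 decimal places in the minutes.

4653.560,S / 06041.255,E

φ: 46° + 0.892660 × 60 = 46° 53.55960′
Lon: 60° + 0.687590 × 60 = 60° 41.25540′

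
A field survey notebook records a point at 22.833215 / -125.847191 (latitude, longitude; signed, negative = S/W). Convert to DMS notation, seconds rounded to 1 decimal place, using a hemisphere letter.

22°49′59.6″ N, 125°50′49.9″ W

Latitude: 0.833215 × 60 = 49.99290′ → 49′, remainder × 60 = 59.574″
Longitude is negative → W; |value| = 125.847191
Longitude: whole degrees 125; 50.83146′ → 50′ and 49.888″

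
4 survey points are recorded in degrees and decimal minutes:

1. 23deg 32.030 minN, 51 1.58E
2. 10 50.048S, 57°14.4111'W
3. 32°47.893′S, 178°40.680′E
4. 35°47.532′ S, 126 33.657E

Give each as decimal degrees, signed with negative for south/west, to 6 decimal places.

1. 23.533833, 51.026333
2. -10.834133, -57.240185
3. -32.798217, 178.678000
4. -35.792200, 126.560950

Point 1:
  φ: 23 + 32.03/60 = 23.5338333
  N ⇒ keep positive
  λ: 1.58′ = 0.026333°; total 51.0263333
  E → positive
Point 2:
  Lat: 50.048′ = 0.834133°; total 10.8341333
  hemisphere S, so the sign is −
  λ: 57 + 14.4111/60 = 57.2401850
  W → negative
Point 3:
  φ: 47.893′ = 0.798217°; total 32.7982167
  hemisphere S, so the sign is −
  Lon: 40.68′ = 0.678000°; total 178.6780000
  E ⇒ keep positive
Point 4:
  φ: 35 + 47.532/60 = 35.7922000
  S ⇒ negate
  λ: 33.657′ = 0.560950°; total 126.5609500
  E → positive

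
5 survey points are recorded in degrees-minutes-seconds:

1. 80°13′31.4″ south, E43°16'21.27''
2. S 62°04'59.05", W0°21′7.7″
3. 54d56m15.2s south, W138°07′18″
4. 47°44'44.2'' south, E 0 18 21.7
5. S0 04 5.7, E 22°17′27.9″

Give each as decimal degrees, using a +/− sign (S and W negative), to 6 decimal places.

1. -80.225389, 43.272575
2. -62.083069, -0.352139
3. -54.937556, -138.121667
4. -47.745611, 0.306028
5. -0.068250, 22.291083

Point 1:
  φ: 80° + 13/60 + 31.4/3600 = 80 + 0.216667 + 0.008722 = 80.2253889
  S → negative
  Lon: 43 + 16/60 + 21.27/3600 = 43.2725750
  E → positive
Point 2:
  φ: 4′ + 59.05″ = 4.98417′; 62 + 4.98417/60 = 62.0830694
  S ⇒ negate
  λ: 0° + 21/60 + 7.7/3600 = 0 + 0.350000 + 0.002139 = 0.3521389
  W ⇒ negate
Point 3:
  φ: 54 + 56/60 + 15.2/3600 = 54.9375556
  hemisphere S, so the sign is −
  λ: 7′ + 18″ = 7.30000′; 138 + 7.30000/60 = 138.1216667
  hemisphere W, so the sign is −
Point 4:
  φ: 47° + 44/60 + 44.2/3600 = 47 + 0.733333 + 0.012278 = 47.7456111
  hemisphere S, so the sign is −
  λ: 0° + 18/60 + 21.7/3600 = 0 + 0.300000 + 0.006028 = 0.3060278
  E → positive
Point 5:
  φ: 0° + 4/60 + 5.7/3600 = 0 + 0.066667 + 0.001583 = 0.0682500
  hemisphere S, so the sign is −
  λ: 22° + 17/60 + 27.9/3600 = 22 + 0.283333 + 0.007750 = 22.2910833
  E → positive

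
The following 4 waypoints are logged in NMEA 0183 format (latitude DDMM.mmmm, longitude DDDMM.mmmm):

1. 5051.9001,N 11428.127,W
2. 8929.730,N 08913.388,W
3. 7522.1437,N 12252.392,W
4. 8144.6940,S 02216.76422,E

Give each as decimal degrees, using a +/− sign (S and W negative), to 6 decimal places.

Point 1:
  Latitude: split at 2 digits → 50° and 51.9001′; 50 + 51.9001/60 = 50.8650017
  N → positive
  λ: split at 3 digits → 114° and 28.127′; 114 + 28.127/60 = 114.4687833
  hemisphere W, so the sign is −
Point 2:
  φ: split at 2 digits → 89° and 29.73′; 89 + 29.73/60 = 89.4955000
  N → positive
  Longitude: degrees = first 3 digits = 89, minutes = 13.388; 89 + 13.388/60 = 89.2231333
  W → negative
Point 3:
  Lat: degrees = first 2 digits = 75, minutes = 22.1437; 75 + 22.1437/60 = 75.3690617
  N ⇒ keep positive
  Longitude: degrees = first 3 digits = 122, minutes = 52.392; 122 + 52.392/60 = 122.8732000
  W → negative
Point 4:
  Lat: degrees = first 2 digits = 81, minutes = 44.694; 81 + 44.694/60 = 81.7449000
  S ⇒ negate
  λ: split at 3 digits → 022° and 16.76422′; 22 + 16.76422/60 = 22.2794037
  E ⇒ keep positive

1. 50.865002, -114.468783
2. 89.495500, -89.223133
3. 75.369062, -122.873200
4. -81.744900, 22.279404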